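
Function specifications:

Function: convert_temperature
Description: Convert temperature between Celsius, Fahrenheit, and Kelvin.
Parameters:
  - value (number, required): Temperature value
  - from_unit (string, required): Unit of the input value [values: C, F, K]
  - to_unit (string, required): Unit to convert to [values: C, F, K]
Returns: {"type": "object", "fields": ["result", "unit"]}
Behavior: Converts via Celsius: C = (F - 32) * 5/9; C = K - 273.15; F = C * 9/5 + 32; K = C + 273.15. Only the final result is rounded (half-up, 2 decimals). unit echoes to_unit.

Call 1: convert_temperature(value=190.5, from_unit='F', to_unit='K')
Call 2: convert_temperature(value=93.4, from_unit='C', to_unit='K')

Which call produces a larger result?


Call 1:
  To C: (190.5 - 32) * 5/9 = 88.055556
  To K: 88.055556 + 273.15 = 361.205556
  Round to 2 decimals: 361.21
  -> 361.21 K
Call 2:
  Input already in C: 93.4
  To K: 93.4 + 273.15 = 366.55
  Round to 2 decimals: 366.55
  -> 366.55 K
Call 2 (366.55 K)


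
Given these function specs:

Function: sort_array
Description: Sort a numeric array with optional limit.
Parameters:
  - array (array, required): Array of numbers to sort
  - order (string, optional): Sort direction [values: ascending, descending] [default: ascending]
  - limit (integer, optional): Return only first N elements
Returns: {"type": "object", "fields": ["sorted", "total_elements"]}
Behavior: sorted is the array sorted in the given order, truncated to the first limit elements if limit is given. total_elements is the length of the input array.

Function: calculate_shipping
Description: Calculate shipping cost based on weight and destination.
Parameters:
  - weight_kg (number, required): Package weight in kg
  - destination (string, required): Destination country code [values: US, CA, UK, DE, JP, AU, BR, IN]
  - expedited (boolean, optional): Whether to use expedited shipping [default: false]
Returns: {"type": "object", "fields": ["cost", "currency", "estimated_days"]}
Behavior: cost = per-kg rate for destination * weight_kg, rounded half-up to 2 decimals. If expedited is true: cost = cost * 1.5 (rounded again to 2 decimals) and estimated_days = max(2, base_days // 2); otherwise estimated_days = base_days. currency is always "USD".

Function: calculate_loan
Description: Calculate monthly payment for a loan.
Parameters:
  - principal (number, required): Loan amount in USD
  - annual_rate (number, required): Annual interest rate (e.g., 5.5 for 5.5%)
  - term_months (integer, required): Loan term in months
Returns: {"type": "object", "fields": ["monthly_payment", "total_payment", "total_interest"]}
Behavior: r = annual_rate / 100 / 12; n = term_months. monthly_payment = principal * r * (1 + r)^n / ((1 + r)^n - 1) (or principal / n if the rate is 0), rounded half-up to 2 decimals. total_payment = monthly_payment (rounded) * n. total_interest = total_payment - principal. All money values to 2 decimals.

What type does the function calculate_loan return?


The calculate_loan spec declares Returns: {"type": "object", "fields": ["monthly_payment", "total_payment", "total_interest"]}
Type:
object


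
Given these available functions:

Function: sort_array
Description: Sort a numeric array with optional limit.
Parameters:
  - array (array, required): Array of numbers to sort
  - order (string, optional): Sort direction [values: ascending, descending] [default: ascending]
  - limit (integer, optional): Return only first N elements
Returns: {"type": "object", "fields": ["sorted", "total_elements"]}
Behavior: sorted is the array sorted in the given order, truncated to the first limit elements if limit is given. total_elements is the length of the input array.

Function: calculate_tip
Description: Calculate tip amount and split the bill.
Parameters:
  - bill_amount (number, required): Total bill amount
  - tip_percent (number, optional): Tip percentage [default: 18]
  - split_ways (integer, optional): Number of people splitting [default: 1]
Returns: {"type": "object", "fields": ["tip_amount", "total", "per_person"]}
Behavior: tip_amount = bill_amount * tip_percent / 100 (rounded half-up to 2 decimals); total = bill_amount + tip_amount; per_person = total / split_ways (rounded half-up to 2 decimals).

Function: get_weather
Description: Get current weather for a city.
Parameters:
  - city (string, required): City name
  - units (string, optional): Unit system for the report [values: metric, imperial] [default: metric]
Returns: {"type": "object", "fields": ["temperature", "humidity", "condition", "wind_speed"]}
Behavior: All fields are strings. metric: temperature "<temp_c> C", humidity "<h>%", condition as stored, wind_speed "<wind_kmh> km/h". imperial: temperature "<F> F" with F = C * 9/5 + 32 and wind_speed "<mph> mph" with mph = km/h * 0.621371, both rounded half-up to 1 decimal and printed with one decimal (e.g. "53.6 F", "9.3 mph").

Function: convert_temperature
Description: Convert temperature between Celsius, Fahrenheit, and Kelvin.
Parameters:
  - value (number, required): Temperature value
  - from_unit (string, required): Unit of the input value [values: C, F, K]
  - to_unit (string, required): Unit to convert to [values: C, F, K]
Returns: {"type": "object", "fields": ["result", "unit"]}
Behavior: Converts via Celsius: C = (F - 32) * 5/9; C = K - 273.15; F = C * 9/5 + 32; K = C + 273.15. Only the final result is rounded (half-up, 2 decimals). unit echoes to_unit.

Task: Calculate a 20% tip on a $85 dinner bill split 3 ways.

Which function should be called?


The task needs a function whose description is: Calculate tip amount and split the bill.
calculate_tip


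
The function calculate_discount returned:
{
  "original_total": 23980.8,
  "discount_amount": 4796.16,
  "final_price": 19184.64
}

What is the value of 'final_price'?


19184.64


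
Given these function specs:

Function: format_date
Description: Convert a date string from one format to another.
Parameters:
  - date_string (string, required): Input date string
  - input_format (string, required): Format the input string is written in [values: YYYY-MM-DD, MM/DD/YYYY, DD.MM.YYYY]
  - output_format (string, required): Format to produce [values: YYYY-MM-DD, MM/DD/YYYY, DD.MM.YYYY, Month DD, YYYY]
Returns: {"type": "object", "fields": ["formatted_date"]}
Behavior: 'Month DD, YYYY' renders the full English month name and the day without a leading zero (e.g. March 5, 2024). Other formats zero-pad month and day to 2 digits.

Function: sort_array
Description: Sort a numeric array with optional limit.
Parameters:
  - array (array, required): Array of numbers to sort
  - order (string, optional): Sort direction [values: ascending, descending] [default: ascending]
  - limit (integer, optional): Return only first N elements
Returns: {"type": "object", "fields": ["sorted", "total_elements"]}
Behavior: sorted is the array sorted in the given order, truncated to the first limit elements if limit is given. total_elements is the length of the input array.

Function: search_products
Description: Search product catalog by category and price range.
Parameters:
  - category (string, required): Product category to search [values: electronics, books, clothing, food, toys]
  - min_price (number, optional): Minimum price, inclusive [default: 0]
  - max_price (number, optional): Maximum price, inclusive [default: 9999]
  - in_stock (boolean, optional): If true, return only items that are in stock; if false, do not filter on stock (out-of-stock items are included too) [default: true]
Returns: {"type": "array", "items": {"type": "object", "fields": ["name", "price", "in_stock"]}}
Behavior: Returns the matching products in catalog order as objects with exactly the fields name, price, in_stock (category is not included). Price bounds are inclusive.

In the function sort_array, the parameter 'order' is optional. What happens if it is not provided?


The sort_array spec declares:
  - order (string, optional): Sort direction [values: ascending, descending] [default: ascending]
It defaults to ascending


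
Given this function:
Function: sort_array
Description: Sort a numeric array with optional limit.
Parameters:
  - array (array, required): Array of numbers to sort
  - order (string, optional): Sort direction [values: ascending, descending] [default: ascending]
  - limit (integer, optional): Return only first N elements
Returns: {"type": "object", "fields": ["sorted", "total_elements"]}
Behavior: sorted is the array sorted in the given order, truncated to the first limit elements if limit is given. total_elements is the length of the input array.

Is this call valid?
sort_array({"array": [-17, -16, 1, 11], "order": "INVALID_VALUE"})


Checking parameter values...
Parameter 'order' has value 'INVALID_VALUE' not in allowed: ascending, descending
Invalid - 'order' must be one of ascending, descending


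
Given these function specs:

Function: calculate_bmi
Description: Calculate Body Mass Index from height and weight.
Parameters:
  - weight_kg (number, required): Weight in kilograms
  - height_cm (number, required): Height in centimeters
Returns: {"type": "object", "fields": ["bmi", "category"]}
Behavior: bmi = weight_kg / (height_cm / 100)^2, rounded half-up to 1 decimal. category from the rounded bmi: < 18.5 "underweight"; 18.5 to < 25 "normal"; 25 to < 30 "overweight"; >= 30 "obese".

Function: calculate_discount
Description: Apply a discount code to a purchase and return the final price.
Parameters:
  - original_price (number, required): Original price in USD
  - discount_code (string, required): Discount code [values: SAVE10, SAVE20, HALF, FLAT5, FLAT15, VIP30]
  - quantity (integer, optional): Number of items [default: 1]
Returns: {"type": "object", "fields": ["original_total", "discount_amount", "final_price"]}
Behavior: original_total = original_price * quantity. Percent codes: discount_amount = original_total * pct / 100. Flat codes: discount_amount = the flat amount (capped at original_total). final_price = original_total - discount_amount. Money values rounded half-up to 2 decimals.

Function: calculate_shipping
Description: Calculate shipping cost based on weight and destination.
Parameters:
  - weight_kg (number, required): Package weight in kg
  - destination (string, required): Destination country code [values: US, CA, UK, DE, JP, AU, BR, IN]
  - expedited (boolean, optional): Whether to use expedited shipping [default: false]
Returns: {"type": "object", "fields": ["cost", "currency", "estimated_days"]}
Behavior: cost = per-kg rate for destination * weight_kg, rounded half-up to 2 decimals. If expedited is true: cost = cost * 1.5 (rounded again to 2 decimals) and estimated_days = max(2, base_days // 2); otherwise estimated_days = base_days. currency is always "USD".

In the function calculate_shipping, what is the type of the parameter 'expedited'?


The calculate_shipping spec declares:
  - expedited (boolean, optional): Whether to use expedited shipping [default: false]
Type:
boolean


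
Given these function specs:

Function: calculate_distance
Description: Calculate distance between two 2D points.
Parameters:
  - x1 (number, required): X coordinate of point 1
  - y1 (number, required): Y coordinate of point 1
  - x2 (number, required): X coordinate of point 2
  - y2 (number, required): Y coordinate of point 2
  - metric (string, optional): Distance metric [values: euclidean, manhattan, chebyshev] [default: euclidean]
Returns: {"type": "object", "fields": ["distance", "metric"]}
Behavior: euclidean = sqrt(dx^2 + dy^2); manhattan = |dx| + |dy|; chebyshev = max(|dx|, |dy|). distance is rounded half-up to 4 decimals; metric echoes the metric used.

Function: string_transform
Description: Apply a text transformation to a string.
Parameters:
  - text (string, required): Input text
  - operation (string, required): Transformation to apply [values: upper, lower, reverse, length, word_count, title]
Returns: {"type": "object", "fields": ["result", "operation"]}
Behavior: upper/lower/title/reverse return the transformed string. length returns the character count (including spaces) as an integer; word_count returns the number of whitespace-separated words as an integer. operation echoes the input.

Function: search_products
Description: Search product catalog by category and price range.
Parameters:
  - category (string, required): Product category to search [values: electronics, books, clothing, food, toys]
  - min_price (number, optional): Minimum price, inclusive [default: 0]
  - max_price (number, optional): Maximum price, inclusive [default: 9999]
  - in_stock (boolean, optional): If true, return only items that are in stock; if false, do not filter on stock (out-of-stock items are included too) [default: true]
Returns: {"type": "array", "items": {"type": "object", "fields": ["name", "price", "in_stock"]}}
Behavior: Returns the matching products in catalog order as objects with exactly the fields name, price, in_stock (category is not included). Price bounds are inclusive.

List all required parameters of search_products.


Parameters of search_products and their required/optional flag:
  category: required
  min_price: optional
  max_price: optional
  in_stock: optional
category


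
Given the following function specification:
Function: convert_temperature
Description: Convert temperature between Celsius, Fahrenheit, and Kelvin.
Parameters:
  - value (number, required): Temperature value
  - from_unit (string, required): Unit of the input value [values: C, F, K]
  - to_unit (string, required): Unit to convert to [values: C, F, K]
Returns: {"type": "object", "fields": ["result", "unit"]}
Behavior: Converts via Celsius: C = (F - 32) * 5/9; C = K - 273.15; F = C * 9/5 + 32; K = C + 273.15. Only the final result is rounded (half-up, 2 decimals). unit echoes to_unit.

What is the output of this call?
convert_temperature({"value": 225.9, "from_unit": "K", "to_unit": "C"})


To C: 225.9 - 273.15 = -47.25
Target is C: -47.25
Round to 2 decimals: -47.25
Output:
{"result": -47.25, "unit": "C"}


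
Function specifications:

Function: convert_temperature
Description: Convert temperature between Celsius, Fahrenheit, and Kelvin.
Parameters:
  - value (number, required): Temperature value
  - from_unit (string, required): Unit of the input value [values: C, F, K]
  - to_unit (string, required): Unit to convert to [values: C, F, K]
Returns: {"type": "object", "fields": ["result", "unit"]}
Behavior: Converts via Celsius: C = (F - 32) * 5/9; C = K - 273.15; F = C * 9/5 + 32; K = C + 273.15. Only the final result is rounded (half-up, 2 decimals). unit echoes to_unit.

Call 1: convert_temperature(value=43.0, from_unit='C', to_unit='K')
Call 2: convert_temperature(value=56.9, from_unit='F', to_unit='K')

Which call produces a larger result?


Call 1:
  Input already in C: 43
  To K: 43 + 273.15 = 316.15
  Round to 2 decimals: 316.15
  -> 316.15 K
Call 2:
  To C: (56.9 - 32) * 5/9 = 13.833333
  To K: 13.833333 + 273.15 = 286.983333
  Round to 2 decimals: 286.98
  -> 286.98 K
Call 1 (316.15 K)


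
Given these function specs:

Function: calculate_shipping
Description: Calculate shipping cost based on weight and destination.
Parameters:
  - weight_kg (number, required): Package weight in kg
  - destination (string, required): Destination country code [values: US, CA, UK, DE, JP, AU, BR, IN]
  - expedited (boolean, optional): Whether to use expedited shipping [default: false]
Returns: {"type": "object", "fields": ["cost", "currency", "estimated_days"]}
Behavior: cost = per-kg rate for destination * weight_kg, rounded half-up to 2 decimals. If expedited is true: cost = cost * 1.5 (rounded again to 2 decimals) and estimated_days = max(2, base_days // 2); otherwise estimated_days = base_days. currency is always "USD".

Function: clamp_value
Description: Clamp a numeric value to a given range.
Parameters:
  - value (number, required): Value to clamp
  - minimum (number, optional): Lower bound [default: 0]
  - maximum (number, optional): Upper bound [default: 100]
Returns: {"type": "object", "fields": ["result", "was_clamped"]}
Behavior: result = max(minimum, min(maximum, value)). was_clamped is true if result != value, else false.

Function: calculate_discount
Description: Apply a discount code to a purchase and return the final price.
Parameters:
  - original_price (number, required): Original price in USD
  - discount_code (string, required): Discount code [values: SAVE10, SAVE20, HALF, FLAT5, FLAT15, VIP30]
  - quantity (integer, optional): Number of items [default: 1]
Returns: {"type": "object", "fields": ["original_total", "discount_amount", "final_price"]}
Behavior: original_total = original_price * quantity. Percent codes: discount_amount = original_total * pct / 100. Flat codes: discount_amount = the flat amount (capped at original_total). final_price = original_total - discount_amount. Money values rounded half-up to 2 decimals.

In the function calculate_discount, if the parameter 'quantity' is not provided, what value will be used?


The calculate_discount spec declares:
  - quantity (integer, optional): Number of items [default: 1]
Default:
1


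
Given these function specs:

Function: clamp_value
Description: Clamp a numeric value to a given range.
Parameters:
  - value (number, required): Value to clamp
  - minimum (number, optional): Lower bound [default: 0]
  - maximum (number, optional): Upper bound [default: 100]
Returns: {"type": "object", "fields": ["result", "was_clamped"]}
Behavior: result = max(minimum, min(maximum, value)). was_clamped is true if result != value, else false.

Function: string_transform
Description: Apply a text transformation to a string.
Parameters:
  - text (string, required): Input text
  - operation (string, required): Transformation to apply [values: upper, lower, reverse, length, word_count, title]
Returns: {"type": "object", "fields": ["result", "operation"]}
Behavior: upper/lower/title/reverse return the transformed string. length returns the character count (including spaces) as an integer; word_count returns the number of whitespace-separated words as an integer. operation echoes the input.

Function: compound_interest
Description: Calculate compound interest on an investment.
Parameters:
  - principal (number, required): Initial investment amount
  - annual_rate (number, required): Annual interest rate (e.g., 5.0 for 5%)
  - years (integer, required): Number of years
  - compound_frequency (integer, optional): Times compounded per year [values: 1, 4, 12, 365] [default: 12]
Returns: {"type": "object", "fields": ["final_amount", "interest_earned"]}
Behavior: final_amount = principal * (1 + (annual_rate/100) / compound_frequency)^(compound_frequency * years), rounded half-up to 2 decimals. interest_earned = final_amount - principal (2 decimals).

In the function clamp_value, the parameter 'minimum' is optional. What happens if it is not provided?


The clamp_value spec declares:
  - minimum (number, optional): Lower bound [default: 0]
It defaults to 0


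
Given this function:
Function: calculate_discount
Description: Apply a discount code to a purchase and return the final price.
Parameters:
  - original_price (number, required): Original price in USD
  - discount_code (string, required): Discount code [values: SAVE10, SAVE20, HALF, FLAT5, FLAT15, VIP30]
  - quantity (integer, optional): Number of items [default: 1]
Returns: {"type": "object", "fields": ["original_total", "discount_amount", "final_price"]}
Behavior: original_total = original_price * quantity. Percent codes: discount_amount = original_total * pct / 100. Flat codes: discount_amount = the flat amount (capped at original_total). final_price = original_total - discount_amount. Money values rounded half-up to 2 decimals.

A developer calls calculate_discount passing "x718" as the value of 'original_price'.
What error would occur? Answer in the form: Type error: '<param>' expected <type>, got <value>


Spec: 'original_price' is declared as number; "x718" is a string.
Type error: 'original_price' expected number, got "x718"


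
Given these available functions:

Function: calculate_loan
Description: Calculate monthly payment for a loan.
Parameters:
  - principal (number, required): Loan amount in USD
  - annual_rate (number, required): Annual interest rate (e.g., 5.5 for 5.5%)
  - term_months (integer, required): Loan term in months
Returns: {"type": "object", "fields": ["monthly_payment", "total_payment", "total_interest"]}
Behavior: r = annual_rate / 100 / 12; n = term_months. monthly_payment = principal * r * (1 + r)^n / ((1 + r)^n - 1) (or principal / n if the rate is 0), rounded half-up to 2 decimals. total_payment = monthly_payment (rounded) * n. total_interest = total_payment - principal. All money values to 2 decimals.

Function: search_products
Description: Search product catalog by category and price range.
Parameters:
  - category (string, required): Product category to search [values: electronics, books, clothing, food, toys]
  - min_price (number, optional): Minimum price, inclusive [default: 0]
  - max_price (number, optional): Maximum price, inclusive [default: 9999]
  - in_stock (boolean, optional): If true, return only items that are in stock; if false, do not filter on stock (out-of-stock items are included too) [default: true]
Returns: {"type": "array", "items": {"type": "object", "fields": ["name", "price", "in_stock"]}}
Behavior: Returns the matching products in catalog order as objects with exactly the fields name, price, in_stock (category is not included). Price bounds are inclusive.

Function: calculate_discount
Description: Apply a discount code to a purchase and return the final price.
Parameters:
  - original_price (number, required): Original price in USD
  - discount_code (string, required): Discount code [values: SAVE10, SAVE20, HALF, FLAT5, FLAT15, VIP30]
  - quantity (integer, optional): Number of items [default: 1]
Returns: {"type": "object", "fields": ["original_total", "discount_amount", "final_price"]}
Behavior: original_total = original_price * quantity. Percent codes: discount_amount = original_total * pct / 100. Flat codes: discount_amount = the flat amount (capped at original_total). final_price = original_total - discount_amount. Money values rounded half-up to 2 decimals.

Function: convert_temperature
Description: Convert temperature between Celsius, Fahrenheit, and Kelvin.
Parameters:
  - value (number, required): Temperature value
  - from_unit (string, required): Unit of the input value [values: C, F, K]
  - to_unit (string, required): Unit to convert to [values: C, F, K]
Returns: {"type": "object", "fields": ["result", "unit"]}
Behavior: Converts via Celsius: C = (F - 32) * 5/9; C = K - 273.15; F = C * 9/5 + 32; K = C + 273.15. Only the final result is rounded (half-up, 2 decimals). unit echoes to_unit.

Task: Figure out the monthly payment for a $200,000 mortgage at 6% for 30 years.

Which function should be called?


The task needs a function whose description is: Calculate monthly payment for a loan.
calculate_loan


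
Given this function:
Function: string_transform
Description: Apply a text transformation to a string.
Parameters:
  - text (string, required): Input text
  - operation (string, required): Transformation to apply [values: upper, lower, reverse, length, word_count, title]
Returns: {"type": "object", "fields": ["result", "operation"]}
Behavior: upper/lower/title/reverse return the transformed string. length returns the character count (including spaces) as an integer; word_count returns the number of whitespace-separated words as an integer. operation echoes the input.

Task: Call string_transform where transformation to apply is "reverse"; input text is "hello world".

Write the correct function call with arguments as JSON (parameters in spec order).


Mapping each described value to its parameter name:
  'Transformation to apply' -> operation = "reverse"
  'Input text' -> text = "hello world"
string_transform({"text": "hello world", "operation": "reverse"})


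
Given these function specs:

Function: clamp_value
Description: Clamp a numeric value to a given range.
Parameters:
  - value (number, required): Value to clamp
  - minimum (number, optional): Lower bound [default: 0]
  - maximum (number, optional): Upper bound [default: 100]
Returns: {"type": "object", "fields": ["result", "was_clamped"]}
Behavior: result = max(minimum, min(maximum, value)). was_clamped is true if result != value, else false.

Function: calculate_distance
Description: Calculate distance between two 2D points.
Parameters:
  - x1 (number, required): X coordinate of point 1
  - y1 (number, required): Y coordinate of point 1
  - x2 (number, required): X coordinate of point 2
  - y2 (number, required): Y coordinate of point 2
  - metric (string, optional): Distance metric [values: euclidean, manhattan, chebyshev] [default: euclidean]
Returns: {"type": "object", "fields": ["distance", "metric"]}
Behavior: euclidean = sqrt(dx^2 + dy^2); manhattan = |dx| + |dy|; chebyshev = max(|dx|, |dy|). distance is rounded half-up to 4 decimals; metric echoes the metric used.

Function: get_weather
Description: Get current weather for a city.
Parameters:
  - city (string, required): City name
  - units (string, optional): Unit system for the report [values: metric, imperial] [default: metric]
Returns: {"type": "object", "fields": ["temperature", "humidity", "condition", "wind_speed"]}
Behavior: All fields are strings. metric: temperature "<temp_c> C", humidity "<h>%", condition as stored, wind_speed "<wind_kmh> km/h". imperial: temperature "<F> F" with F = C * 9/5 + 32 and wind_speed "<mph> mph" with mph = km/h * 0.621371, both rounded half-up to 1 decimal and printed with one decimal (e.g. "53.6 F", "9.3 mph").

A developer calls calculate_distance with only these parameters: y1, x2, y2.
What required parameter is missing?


Required parameters: x1, y1, x2, y2
Provided: y1, x2, y2
Missing: x1
x1


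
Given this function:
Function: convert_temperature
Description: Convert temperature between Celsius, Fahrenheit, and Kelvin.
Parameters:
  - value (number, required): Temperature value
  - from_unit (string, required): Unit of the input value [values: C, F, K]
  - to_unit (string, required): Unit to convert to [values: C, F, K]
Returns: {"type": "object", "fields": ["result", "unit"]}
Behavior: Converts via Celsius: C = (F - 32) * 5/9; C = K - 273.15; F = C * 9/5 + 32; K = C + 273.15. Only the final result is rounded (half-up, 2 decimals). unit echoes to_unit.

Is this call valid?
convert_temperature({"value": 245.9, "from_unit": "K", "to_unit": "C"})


Checking all required parameters present and types match... All valid.
Valid


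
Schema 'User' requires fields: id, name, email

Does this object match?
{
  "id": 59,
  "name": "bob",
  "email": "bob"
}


Checking required fields... All present.
Valid - all required fields present


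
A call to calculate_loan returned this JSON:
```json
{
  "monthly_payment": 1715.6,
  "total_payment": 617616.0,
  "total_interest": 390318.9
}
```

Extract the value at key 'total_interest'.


390318.9


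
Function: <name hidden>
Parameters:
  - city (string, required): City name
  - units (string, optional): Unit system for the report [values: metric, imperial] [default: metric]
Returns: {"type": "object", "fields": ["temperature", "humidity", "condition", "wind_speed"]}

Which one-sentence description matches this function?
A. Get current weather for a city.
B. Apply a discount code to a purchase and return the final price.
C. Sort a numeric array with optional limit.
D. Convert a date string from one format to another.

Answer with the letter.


Parameters city, units and return ["temperature", "humidity", "condition", "wind_speed"] fit: Get current weather for a city.
A


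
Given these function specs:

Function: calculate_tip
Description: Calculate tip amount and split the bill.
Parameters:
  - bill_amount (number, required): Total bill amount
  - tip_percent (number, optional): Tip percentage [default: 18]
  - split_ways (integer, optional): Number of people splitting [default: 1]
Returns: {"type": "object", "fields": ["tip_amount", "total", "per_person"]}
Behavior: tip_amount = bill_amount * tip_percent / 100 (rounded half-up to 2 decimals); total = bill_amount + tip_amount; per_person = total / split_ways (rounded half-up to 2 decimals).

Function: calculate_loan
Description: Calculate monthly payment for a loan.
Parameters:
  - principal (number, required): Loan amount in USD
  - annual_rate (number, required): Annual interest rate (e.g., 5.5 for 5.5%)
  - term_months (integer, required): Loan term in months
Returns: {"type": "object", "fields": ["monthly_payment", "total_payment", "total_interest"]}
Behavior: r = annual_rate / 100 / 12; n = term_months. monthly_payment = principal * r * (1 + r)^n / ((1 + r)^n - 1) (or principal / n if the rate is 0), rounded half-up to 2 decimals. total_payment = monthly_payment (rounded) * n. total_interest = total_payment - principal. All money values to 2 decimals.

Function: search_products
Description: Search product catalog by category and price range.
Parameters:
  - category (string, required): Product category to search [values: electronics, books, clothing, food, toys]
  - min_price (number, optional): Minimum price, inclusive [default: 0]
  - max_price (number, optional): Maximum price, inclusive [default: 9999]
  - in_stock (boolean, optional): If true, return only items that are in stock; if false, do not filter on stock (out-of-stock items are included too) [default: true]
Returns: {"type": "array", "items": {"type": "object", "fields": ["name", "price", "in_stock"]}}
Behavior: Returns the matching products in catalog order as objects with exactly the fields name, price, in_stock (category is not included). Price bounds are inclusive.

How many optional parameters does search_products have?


Parameters of search_products: category (required), min_price (optional), max_price (optional), in_stock (optional)
Optional count:
3


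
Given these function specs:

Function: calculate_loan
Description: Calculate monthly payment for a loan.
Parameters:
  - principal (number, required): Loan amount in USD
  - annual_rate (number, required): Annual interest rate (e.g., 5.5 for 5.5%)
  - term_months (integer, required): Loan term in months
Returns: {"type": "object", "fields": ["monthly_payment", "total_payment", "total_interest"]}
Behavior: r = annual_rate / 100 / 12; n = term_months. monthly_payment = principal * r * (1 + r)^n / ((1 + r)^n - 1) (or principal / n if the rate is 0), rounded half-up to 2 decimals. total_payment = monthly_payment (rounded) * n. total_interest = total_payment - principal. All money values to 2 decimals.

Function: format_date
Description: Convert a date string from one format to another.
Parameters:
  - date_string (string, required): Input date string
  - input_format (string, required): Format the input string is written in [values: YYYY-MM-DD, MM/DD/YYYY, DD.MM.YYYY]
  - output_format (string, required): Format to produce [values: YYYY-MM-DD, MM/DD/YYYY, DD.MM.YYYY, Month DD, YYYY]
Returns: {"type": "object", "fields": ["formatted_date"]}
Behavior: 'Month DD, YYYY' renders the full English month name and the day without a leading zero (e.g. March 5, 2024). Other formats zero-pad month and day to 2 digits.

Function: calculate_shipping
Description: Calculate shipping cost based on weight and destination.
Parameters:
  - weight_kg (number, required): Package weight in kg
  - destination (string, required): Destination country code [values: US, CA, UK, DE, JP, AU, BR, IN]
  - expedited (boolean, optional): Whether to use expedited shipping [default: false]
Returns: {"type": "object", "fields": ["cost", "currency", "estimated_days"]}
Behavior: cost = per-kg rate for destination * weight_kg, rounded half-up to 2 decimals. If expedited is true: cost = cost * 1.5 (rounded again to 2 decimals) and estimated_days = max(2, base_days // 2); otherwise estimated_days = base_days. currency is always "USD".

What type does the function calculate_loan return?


The calculate_loan spec declares Returns: {"type": "object", "fields": ["monthly_payment", "total_payment", "total_interest"]}
Type:
object


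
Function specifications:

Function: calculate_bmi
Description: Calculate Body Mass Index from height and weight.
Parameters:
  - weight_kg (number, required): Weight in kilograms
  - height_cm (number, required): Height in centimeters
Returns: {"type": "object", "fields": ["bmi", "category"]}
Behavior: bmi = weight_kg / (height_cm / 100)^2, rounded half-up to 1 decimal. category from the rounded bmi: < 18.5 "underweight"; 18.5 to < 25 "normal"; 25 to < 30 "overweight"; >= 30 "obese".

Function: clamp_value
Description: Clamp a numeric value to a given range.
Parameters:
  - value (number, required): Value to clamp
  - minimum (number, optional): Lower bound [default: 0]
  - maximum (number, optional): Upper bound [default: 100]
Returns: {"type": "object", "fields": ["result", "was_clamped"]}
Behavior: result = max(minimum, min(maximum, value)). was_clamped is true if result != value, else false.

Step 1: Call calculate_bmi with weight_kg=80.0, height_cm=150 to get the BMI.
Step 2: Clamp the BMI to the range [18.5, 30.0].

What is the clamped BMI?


Step 1: calculate_bmi(weight_kg=80.0, height_cm=150)
  height_m = 150 / 100 = 1.5
  bmi = 80.0 / 1.5^2 = 80.0 / 2.25 = 35.555556 -> 35.6
  35.6 >= 30 -> obese
  -> bmi = 35.6
Step 2: clamp_value(value=35.6, minimum=18.5, maximum=30.0)
  result = max(18.5, min(30.0, 35.6)) = max(18.5, 30.0) = 30.0
  was_clamped = (30.0 != 35.6) = true
  -> result = 30.0
30.0


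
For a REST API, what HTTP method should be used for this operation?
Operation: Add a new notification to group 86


GET = read, POST = create, PUT = update/replace, DELETE = remove
This operation is a create.
POST


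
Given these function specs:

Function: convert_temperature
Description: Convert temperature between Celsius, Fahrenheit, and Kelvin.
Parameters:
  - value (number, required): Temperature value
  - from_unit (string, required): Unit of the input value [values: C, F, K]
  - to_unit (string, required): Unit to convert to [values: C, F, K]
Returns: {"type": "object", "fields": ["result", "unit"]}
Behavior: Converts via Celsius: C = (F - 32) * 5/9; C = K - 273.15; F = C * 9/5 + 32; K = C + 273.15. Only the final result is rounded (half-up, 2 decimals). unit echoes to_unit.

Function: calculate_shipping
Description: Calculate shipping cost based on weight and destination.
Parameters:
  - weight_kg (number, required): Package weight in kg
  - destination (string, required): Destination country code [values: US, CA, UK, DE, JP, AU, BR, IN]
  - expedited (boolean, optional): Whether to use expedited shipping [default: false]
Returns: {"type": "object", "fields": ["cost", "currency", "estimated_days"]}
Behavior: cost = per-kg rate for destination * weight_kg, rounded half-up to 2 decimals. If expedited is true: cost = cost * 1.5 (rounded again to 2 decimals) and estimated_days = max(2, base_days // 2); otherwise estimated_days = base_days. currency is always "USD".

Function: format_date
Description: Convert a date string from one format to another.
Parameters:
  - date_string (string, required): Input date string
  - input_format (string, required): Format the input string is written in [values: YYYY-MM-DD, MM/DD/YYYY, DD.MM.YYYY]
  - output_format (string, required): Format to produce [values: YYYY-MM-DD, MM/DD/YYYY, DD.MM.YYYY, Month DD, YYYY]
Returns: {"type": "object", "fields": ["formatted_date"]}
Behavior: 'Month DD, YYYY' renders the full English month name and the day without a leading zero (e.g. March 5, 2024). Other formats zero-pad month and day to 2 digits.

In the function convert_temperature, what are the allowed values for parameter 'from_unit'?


The convert_temperature spec declares:
  - from_unit (string, required): Unit of the input value [values: C, F, K]
Allowed values:
C, F, K


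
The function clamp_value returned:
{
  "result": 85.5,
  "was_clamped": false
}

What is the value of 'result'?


85.5


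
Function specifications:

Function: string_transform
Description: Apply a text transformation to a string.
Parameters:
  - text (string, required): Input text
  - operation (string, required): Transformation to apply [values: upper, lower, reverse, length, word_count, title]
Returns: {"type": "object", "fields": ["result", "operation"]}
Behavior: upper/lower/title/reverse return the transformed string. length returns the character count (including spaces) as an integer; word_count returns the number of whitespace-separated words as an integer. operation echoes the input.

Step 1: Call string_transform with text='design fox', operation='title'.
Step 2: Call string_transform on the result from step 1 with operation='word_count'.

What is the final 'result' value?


Step 1: string_transform(text='design fox', operation='title')
  -> result = 'Design Fox'
Step 2: string_transform(text='Design Fox', operation='word_count')
  words: Design, Fox -> 2
  -> result = 2
2


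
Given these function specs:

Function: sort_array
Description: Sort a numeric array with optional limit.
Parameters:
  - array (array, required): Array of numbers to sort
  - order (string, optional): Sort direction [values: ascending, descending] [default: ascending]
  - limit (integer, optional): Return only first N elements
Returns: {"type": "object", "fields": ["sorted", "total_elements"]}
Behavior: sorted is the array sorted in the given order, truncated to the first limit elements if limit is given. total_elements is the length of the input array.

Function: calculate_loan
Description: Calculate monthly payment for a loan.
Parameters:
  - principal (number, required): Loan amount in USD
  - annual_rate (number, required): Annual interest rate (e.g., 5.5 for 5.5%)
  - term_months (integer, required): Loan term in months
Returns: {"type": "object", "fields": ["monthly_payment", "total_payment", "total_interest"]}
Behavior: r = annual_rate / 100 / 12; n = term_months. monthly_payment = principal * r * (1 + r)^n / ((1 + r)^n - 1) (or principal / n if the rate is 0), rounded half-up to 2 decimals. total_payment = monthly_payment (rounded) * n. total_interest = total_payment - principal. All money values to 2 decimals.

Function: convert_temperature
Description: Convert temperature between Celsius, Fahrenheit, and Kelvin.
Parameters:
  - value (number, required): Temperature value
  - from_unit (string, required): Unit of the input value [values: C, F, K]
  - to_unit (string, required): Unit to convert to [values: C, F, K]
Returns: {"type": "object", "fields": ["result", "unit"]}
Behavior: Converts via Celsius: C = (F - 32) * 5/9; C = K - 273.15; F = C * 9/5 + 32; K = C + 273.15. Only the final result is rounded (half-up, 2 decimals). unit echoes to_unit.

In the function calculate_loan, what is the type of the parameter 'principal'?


The calculate_loan spec declares:
  - principal (number, required): Loan amount in USD
Type:
number


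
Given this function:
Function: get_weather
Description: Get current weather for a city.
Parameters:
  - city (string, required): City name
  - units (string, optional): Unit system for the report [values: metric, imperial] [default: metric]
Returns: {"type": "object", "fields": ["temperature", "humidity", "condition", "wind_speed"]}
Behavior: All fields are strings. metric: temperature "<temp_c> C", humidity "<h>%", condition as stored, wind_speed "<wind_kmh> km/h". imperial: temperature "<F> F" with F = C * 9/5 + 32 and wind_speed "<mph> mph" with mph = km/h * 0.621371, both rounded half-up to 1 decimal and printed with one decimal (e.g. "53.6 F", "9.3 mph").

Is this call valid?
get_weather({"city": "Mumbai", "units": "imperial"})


Checking all required parameters present and types match... All valid.
Valid


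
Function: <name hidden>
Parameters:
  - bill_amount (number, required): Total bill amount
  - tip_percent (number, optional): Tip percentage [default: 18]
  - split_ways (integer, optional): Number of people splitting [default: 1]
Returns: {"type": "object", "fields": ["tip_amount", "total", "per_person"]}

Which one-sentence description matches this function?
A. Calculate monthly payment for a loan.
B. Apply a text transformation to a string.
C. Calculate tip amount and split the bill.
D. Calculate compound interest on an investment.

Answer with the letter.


Parameters bill_amount, tip_percent, split_ways and return ["tip_amount", "total", "per_person"] fit: Calculate tip amount and split the bill.
C
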